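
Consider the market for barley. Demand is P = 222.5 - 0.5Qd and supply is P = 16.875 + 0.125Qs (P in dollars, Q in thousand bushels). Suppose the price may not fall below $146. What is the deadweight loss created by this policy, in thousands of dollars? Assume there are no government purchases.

9680

Rearranging demand gives Qd = 445 - 2P; rearranging supply gives Qs = 8P - 135. Equilibrium: 445 - 2P = 8P - 135, so 580 = 10P and P* = 58, Q* = 329.
The floor of 146 is above the equilibrium price 58, so it binds.
At P = 146: Qd = 445 - 2·146 = 153 and Qs = 8·146 - 135 = 1033.
Quantity traded falls to 153. At Q = 153 the demand price is (445 - 153)/2 = 146 and the supply price is (135 + 153)/8 = 36.
Deadweight loss = ½ · (146 - 36) · (329 - 153) = ½ · 110 · 176 = 9680.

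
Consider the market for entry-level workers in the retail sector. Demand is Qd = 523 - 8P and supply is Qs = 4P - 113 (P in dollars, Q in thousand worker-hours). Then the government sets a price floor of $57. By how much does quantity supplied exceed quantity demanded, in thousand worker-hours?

In a free market, 523 - 8P = 4P - 113 gives the equilibrium P* = 53, Q* = 99.
Because the floor (57) lies above the market-clearing price, it is binding.
At P = 57: Qd = 523 - 8·57 = 67 and Qs = 4·57 - 113 = 115.
Surplus = Qs - Qd = 115 - 67 = 48.

48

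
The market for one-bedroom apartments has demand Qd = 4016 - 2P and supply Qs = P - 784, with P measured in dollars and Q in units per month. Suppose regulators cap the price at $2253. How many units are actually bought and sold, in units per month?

Without the control the market clears where 4016 - 2P = P - 784, i.e. P* = 1600 and Q* = 816.
Since 2253 is above P* = 1600, the ceiling does not bind and the free-market outcome prevails.

816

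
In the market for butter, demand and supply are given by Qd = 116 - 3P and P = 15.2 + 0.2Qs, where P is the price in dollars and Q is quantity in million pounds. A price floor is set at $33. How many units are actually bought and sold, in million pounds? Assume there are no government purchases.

17

Rearranging supply gives Qs = 5P - 76. In a free market, 116 - 3P = 5P - 76 gives the equilibrium P* = 24, Q* = 44.
The floor of 33 is above the equilibrium price 24, so it binds.
At P = 33: Qd = 116 - 3·33 = 17 and Qs = 5·33 - 76 = 89.
The quantity actually transacted is the short side, demand: 17.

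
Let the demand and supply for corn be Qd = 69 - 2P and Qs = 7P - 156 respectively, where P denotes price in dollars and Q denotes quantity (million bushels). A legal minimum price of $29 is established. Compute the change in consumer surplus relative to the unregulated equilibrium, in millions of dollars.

Without the control the market clears where 69 - 2P = 7P - 156, i.e. P* = 25 and Q* = 19.
Because the floor (29) lies above the market-clearing price, it is binding.
At P = 29: Qd = 69 - 2·29 = 11 and Qs = 7·29 - 156 = 47.
Consumer surplus without the control is ½ · (34.5 - 25) · 19 = 90.25.
With the floor, consumers buy 11 units at 29, so CS = ½ · (34.5 - 29) · 11 = 30.25.
Change in consumer surplus = 30.25 - 90.25 = -60.

-60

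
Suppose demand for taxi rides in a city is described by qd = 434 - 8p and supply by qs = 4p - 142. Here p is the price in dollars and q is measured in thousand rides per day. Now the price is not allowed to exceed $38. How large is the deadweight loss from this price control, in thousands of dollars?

Setting quantity demanded equal to quantity supplied, 434 - 8p = 4p - 142, gives p* = 48 and q* = 50.
Because the ceiling (38) lies below the market-clearing price, it is binding.
At p = 38: qd = 434 - 8·38 = 130 and qs = 4·38 - 142 = 10.
Quantity traded falls to 10. At q = 10 the demand price is (434 - 10)/8 = 53 and the supply price is (142 + 10)/4 = 38.
Deadweight loss = ½ · (53 - 38) · (50 - 10) = ½ · 15 · 40 = 300.

300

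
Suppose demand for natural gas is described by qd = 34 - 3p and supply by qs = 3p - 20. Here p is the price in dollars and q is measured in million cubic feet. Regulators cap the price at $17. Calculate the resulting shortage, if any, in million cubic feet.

0

Setting quantity demanded equal to quantity supplied, 34 - 3p = 3p - 20, gives p* = 9 and q* = 7.
Since 17 is above p* = 9, the ceiling does not bind and the free-market outcome prevails.
Since the control does not bind, there is no shortage.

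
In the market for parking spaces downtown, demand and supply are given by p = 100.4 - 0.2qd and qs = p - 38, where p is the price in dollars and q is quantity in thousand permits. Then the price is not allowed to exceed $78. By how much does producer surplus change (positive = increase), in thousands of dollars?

Rearranging demand gives qd = 502 - 5p. Without the control the market clears where 502 - 5p = p - 38, i.e. p* = 90 and q* = 52.
Since 78 < 90, the ceiling is binding.
At p = 78: qd = 502 - 5·78 = 112 and qs = 78 - 38 = 40.
Producer surplus without the control is ½ · (90 - 38) · 52 = 1352.
With the ceiling, producers sell 40 units at 78, so PS = ½ · (78 - 38) · 40 = 800.
Change in producer surplus = 800 - 1352 = -552.

-552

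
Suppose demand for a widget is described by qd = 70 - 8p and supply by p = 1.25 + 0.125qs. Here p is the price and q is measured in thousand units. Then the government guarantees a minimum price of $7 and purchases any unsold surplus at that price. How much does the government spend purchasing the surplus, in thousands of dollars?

Rearranging supply gives qs = 8p - 10. Without the control the market clears where 70 - 8p = 8p - 10, i.e. p* = 5 and q* = 30.
The floor of 7 is above the equilibrium price 5, so it binds.
At p = 7: qd = 70 - 8·7 = 14 and qs = 8·7 - 10 = 46.
Surplus = qs - qd = 32.
Government expenditure = surplus × support price = 32 × 7 = 224.

224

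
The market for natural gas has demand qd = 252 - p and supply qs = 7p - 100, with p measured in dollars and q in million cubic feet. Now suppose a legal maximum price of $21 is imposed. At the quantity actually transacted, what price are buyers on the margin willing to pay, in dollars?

Equilibrium: 252 - p = 7p - 100, so 352 = 8p and p* = 44, q* = 208.
The ceiling of 21 is below the equilibrium price 44, so it binds.
At p = 21: qd = 252 - 21 = 231 and qs = 7·21 - 100 = 47.
Only 47 units reach the market. On the demand curve, the marginal buyer's willingness to pay at q = 47 is (252 - 47) = 205.

205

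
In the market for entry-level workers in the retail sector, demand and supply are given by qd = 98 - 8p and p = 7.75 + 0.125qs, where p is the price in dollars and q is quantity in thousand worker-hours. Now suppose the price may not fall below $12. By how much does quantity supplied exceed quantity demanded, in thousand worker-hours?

Rearranging supply gives qs = 8p - 62. In a free market, 98 - 8p = 8p - 62 gives the equilibrium p* = 10, q* = 18.
The floor of 12 is above the equilibrium price 10, so it binds.
At p = 12: qd = 98 - 8·12 = 2 and qs = 8·12 - 62 = 34.
Surplus = qs - qd = 34 - 2 = 32.

32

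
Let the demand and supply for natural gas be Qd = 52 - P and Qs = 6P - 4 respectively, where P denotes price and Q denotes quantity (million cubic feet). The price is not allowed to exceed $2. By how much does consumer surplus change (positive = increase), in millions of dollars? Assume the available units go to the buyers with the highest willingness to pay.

-600

Setting quantity demanded equal to quantity supplied, 52 - P = 6P - 4, gives P* = 8 and Q* = 44.
Since 2 < 8, the ceiling is binding.
At P = 2: Qd = 52 - 2 = 50 and Qs = 6·2 - 4 = 8.
Consumer surplus without the control is ½ · (52 - 8) · 44 = 968.
With the ceiling, 8 units are sold at 2 (assume they go to the highest-value buyers). The demand price at Q = 8 is 44, so CS = ½ · [(52 - 2) + (44 - 2)] · 8 = 368.
Change in consumer surplus = 368 - 968 = -600.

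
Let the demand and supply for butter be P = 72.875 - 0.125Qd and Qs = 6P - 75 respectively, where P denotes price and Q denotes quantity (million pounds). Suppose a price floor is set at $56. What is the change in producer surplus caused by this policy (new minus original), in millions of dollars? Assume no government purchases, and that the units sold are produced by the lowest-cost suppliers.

783

Rearranging demand gives Qd = 583 - 8P. Equilibrium: 583 - 8P = 6P - 75, so 658 = 14P and P* = 47, Q* = 207.
Because the floor (56) lies above the market-clearing price, it is binding.
At P = 56: Qd = 583 - 8·56 = 135 and Qs = 6·56 - 75 = 261.
Producer surplus without the control is ½ · (47 - 12.5) · 207 = 3570.75.
With the floor, 135 units are sold at 56. The supply price at Q = 135 is 35, so PS = ½ · [(56 - 12.5) + (56 - 35)] · 135 = 4353.75.
Change in producer surplus = 4353.75 - 3570.75 = 783.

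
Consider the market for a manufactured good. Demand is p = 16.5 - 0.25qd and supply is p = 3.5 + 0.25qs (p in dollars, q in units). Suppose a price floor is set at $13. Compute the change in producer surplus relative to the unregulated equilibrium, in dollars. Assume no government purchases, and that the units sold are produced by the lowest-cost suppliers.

Rearranging demand gives qd = 66 - 4p; rearranging supply gives qs = 4p - 14. Setting quantity demanded equal to quantity supplied, 66 - 4p = 4p - 14, gives p* = 10 and q* = 26.
The floor of 13 is above the equilibrium price 10, so it binds.
At p = 13: qd = 66 - 4·13 = 14 and qs = 4·13 - 14 = 38.
Producer surplus without the control is ½ · (10 - 3.5) · 26 = 84.5.
With the floor, 14 units are sold at 13. The supply price at q = 14 is 7, so PS = ½ · [(13 - 3.5) + (13 - 7)] · 14 = 108.5.
Change in producer surplus = 108.5 - 84.5 = 24.

24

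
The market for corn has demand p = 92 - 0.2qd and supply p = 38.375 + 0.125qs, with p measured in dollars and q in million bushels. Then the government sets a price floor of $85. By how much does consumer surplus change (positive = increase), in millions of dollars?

-2600

Rearranging demand gives qd = 460 - 5p; rearranging supply gives qs = 8p - 307. Equilibrium: 460 - 5p = 8p - 307, so 767 = 13p and p* = 59, q* = 165.
Since 85 > 59, the floor is binding.
At p = 85: qd = 460 - 5·85 = 35 and qs = 8·85 - 307 = 373.
Consumer surplus without the control is ½ · (92 - 59) · 165 = 2722.5.
With the floor, consumers buy 35 units at 85, so CS = ½ · (92 - 85) · 35 = 122.5.
Change in consumer surplus = 122.5 - 2722.5 = -2600.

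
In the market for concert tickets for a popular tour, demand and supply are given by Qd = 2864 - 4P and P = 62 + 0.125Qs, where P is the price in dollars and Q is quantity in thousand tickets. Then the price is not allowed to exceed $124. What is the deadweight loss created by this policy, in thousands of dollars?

Rearranging supply gives Qs = 8P - 496. Without the control the market clears where 2864 - 4P = 8P - 496, i.e. P* = 280 and Q* = 1744.
Because the ceiling (124) lies below the market-clearing price, it is binding.
At P = 124: Qd = 2864 - 4·124 = 2368 and Qs = 8·124 - 496 = 496.
Quantity traded falls to 496. At Q = 496 the demand price is (2864 - 496)/4 = 592 and the supply price is (496 + 496)/8 = 124.
Deadweight loss = ½ · (592 - 124) · (1744 - 496) = ½ · 468 · 1248 = 292032.

292032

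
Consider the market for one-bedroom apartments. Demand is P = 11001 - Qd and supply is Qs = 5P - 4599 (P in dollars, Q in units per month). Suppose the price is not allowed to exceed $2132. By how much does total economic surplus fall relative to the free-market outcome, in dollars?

3285360

Rearranging demand gives Qd = 11001 - P. In a free market, 11001 - P = 5P - 4599 gives the equilibrium P* = 2600, Q* = 8401.
Since 2132 < 2600, the ceiling is binding.
At P = 2132: Qd = 11001 - 2132 = 8869 and Qs = 5·2132 - 4599 = 6061.
Quantity traded falls to 6061. At Q = 6061 the demand price is 11001 - 6061 = 4940 and the supply price is (4599 + 6061)/5 = 2132.
Deadweight loss = ½ · (4940 - 2132) · (8401 - 6061) = ½ · 2808 · 2340 = 3285360.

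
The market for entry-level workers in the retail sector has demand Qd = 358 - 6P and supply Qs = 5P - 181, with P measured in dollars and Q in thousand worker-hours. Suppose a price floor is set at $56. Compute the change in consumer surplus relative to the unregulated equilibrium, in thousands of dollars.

Equilibrium: 358 - 6P = 5P - 181, so 539 = 11P and P* = 49, Q* = 64.
The floor of 56 is above the equilibrium price 49, so it binds.
At P = 56: Qd = 358 - 6·56 = 22 and Qs = 5·56 - 181 = 99.
Consumer surplus without the control is ½ · (179/3 - 49) · 64 = 1024/3.
With the floor, consumers buy 22 units at 56, so CS = ½ · (179/3 - 56) · 22 = 121/3.
Change in consumer surplus = 121/3 - 1024/3 = -301.

-301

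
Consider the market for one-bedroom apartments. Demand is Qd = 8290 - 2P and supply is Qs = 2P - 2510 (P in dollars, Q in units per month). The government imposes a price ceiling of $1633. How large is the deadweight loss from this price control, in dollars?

2276978

In a free market, 8290 - 2P = 2P - 2510 gives the equilibrium P* = 2700, Q* = 2890.
The ceiling of 1633 is below the equilibrium price 2700, so it binds.
At P = 1633: Qd = 8290 - 2·1633 = 5024 and Qs = 2·1633 - 2510 = 756.
Quantity traded falls to 756. At Q = 756 the demand price is (8290 - 756)/2 = 3767 and the supply price is (2510 + 756)/2 = 1633.
Deadweight loss = ½ · (3767 - 1633) · (2890 - 756) = ½ · 2134 · 2134 = 2276978.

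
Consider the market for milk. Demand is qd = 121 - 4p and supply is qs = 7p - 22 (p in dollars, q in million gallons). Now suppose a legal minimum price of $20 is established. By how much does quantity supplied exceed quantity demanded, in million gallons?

77

In a free market, 121 - 4p = 7p - 22 gives the equilibrium p* = 13, q* = 69.
The floor of 20 is above the equilibrium price 13, so it binds.
At p = 20: qd = 121 - 4·20 = 41 and qs = 7·20 - 22 = 118.
Surplus = qs - qd = 118 - 41 = 77.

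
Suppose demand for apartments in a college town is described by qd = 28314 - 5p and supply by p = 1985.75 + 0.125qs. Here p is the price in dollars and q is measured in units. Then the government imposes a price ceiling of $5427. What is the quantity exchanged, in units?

11314

Rearranging supply gives qs = 8p - 15886. In a free market, 28314 - 5p = 8p - 15886 gives the equilibrium p* = 3400, q* = 11314.
The ceiling of 5427 is above the equilibrium price 3400, so it is not binding; the market clears at p* = 3400, q* = 11314.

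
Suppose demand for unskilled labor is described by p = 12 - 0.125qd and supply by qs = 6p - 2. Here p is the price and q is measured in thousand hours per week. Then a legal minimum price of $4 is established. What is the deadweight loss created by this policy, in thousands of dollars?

Rearranging demand gives qd = 96 - 8p. Setting quantity demanded equal to quantity supplied, 96 - 8p = 6p - 2, gives p* = 7 and q* = 40.
The floor of 4 is below the equilibrium price 7, so it is not binding; the market clears at p* = 7, q* = 40.
Since the control does not bind, no trades are prevented and deadweight loss is zero.

0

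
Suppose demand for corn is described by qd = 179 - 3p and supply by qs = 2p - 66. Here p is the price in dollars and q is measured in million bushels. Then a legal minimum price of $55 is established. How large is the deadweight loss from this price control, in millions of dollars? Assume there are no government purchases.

Without the control the market clears where 179 - 3p = 2p - 66, i.e. p* = 49 and q* = 32.
Since 55 > 49, the floor is binding.
At p = 55: qd = 179 - 3·55 = 14 and qs = 2·55 - 66 = 44.
Quantity traded falls to 14. At q = 14 the demand price is (179 - 14)/3 = 55 and the supply price is (66 + 14)/2 = 40.
Deadweight loss = ½ · (55 - 40) · (32 - 14) = ½ · 15 · 18 = 135.

135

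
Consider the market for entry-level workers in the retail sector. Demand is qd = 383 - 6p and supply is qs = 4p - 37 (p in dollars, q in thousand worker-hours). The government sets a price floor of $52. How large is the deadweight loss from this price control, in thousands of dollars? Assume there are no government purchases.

750

Equilibrium: 383 - 6p = 4p - 37, so 420 = 10p and p* = 42, q* = 131.
Since 52 > 42, the floor is binding.
At p = 52: qd = 383 - 6·52 = 71 and qs = 4·52 - 37 = 171.
Quantity traded falls to 71. At q = 71 the demand price is (383 - 71)/6 = 52 and the supply price is (37 + 71)/4 = 27.
Deadweight loss = ½ · (52 - 27) · (131 - 71) = ½ · 25 · 60 = 750.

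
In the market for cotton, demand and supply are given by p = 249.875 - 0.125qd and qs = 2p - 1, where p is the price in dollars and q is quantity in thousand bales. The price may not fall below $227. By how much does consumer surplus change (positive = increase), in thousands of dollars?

-7857

Rearranging demand gives qd = 1999 - 8p. In a free market, 1999 - 8p = 2p - 1 gives the equilibrium p* = 200, q* = 399.
The floor of 227 is above the equilibrium price 200, so it binds.
At p = 227: qd = 1999 - 8·227 = 183 and qs = 2·227 - 1 = 453.
Consumer surplus without the control is ½ · (249.875 - 200) · 399 = 9950.0625.
With the floor, consumers buy 183 units at 227, so CS = ½ · (249.875 - 227) · 183 = 2093.0625.
Change in consumer surplus = 2093.0625 - 9950.0625 = -7857.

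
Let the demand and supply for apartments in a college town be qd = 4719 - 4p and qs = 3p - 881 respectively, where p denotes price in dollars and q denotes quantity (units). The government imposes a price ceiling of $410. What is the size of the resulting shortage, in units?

2730

Setting quantity demanded equal to quantity supplied, 4719 - 4p = 3p - 881, gives p* = 800 and q* = 1519.
Because the ceiling (410) lies below the market-clearing price, it is binding.
At p = 410: qd = 4719 - 4·410 = 3079 and qs = 3·410 - 881 = 349.
Shortage = qd - qs = 3079 - 349 = 2730.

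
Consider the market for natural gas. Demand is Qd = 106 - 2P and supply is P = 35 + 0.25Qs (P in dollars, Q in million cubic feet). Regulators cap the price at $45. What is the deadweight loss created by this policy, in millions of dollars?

Rearranging supply gives Qs = 4P - 140. Without the control the market clears where 106 - 2P = 4P - 140, i.e. P* = 41 and Q* = 24.
The ceiling of 45 is above the equilibrium price 41, so it is not binding; the market clears at P* = 41, Q* = 24.
Since the control does not bind, no trades are prevented and deadweight loss is zero.

0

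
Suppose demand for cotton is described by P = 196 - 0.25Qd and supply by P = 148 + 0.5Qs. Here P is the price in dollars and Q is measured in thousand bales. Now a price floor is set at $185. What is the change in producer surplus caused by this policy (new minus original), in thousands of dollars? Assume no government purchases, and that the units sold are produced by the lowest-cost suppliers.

Rearranging demand gives Qd = 784 - 4P; rearranging supply gives Qs = 2P - 296. In a free market, 784 - 4P = 2P - 296 gives the equilibrium P* = 180, Q* = 64.
Because the floor (185) lies above the market-clearing price, it is binding.
At P = 185: Qd = 784 - 4·185 = 44 and Qs = 2·185 - 296 = 74.
Producer surplus without the control is ½ · (180 - 148) · 64 = 1024.
With the floor, 44 units are sold at 185. The supply price at Q = 44 is 170, so PS = ½ · [(185 - 148) + (185 - 170)] · 44 = 1144.
Change in producer surplus = 1144 - 1024 = 120.

120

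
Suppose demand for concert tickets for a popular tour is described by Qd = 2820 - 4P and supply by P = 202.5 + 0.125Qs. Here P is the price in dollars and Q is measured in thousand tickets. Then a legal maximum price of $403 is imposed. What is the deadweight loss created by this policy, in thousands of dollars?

0

Rearranging supply gives Qs = 8P - 1620. Equilibrium: 2820 - 4P = 8P - 1620, so 4440 = 12P and P* = 370, Q* = 1340.
The ceiling of 403 is above the equilibrium price 370, so it is not binding; the market clears at P* = 370, Q* = 1340.
Since the control does not bind, no trades are prevented and deadweight loss is zero.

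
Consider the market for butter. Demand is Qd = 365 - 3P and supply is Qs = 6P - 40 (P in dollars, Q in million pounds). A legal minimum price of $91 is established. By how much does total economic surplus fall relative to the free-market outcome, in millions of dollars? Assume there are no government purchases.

Setting quantity demanded equal to quantity supplied, 365 - 3P = 6P - 40, gives P* = 45 and Q* = 230.
Since 91 > 45, the floor is binding.
At P = 91: Qd = 365 - 3·91 = 92 and Qs = 6·91 - 40 = 506.
Quantity traded falls to 92. At Q = 92 the demand price is (365 - 92)/3 = 91 and the supply price is (40 + 92)/6 = 22.
Deadweight loss = ½ · (91 - 22) · (230 - 92) = ½ · 69 · 138 = 4761.

4761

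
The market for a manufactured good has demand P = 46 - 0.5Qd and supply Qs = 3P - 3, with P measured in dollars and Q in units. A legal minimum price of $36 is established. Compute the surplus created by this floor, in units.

85

Rearranging demand gives Qd = 92 - 2P. Without the control the market clears where 92 - 2P = 3P - 3, i.e. P* = 19 and Q* = 54.
The floor of 36 is above the equilibrium price 19, so it binds.
At P = 36: Qd = 92 - 2·36 = 20 and Qs = 3·36 - 3 = 105.
Surplus = Qs - Qd = 105 - 20 = 85.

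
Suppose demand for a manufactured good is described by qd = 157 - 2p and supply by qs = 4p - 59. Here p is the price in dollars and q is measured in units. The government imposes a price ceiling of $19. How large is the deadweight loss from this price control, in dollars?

1734

Setting quantity demanded equal to quantity supplied, 157 - 2p = 4p - 59, gives p* = 36 and q* = 85.
The ceiling of 19 is below the equilibrium price 36, so it binds.
At p = 19: qd = 157 - 2·19 = 119 and qs = 4·19 - 59 = 17.
Quantity traded falls to 17. At q = 17 the demand price is (157 - 17)/2 = 70 and the supply price is (59 + 17)/4 = 19.
Deadweight loss = ½ · (70 - 19) · (85 - 17) = ½ · 51 · 68 = 1734.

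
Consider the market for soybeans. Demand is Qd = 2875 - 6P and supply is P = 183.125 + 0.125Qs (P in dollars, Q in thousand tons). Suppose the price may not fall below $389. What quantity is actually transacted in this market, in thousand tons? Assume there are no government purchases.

541

Rearranging supply gives Qs = 8P - 1465. In a free market, 2875 - 6P = 8P - 1465 gives the equilibrium P* = 310, Q* = 1015.
Since 389 > 310, the floor is binding.
At P = 389: Qd = 2875 - 6·389 = 541 and Qs = 8·389 - 1465 = 1647.
The quantity actually transacted is the short side, demand: 541.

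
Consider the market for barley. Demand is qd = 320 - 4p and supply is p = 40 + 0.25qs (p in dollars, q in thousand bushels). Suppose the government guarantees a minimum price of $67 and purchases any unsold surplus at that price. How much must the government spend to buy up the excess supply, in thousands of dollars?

Rearranging supply gives qs = 4p - 160. Without the control the market clears where 320 - 4p = 4p - 160, i.e. p* = 60 and q* = 80.
Since 67 > 60, the floor is binding.
At p = 67: qd = 320 - 4·67 = 52 and qs = 4·67 - 160 = 108.
Surplus = qs - qd = 56.
Government expenditure = surplus × support price = 56 × 67 = 3752.

3752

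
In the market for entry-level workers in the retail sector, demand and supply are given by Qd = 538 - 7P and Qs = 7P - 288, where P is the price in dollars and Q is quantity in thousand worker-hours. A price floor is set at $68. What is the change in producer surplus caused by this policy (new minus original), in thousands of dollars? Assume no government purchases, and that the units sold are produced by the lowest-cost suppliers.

274.5

Without the control the market clears where 538 - 7P = 7P - 288, i.e. P* = 59 and Q* = 125.
The floor of 68 is above the equilibrium price 59, so it binds.
At P = 68: Qd = 538 - 7·68 = 62 and Qs = 7·68 - 288 = 188.
Producer surplus without the control is ½ · (59 - 288/7) · 125 = 15625/14.
With the floor, 62 units are sold at 68. The supply price at Q = 62 is 50, so PS = ½ · [(68 - 288/7) + (68 - 50)] · 62 = 9734/7.
Change in producer surplus = 9734/7 - 15625/14 = 274.5.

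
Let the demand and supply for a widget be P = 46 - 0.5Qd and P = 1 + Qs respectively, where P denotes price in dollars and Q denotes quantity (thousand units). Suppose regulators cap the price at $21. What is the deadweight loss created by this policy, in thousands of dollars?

75

Rearranging demand gives Qd = 92 - 2P; rearranging supply gives Qs = P - 1. In a free market, 92 - 2P = P - 1 gives the equilibrium P* = 31, Q* = 30.
Since 21 < 31, the ceiling is binding.
At P = 21: Qd = 92 - 2·21 = 50 and Qs = 21 - 1 = 20.
Quantity traded falls to 20. At Q = 20 the demand price is (92 - 20)/2 = 36 and the supply price is 1 + 20 = 21.
Deadweight loss = ½ · (36 - 21) · (30 - 20) = ½ · 15 · 10 = 75.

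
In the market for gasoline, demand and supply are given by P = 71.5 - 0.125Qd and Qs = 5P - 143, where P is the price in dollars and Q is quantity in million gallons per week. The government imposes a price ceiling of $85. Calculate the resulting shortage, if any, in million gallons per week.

Rearranging demand gives Qd = 572 - 8P. Setting quantity demanded equal to quantity supplied, 572 - 8P = 5P - 143, gives P* = 55 and Q* = 132.
Since 85 is above P* = 55, the ceiling does not bind and the free-market outcome prevails.
Since the control does not bind, there is no shortage.

0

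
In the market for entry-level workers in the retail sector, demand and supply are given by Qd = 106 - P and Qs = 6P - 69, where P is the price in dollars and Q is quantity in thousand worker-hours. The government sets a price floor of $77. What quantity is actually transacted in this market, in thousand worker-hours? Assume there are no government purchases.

29

In a free market, 106 - P = 6P - 69 gives the equilibrium P* = 25, Q* = 81.
Because the floor (77) lies above the market-clearing price, it is binding.
At P = 77: Qd = 106 - 77 = 29 and Qs = 6·77 - 69 = 393.
The quantity actually transacted is the short side, demand: 29.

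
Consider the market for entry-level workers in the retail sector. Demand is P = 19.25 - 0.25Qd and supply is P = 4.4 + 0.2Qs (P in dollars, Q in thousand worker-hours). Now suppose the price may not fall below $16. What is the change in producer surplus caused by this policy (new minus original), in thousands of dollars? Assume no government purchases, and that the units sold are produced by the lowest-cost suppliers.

Rearranging demand gives Qd = 77 - 4P; rearranging supply gives Qs = 5P - 22. Setting quantity demanded equal to quantity supplied, 77 - 4P = 5P - 22, gives P* = 11 and Q* = 33.
The floor of 16 is above the equilibrium price 11, so it binds.
At P = 16: Qd = 77 - 4·16 = 13 and Qs = 5·16 - 22 = 58.
Producer surplus without the control is ½ · (11 - 4.4) · 33 = 108.9.
With the floor, 13 units are sold at 16. The supply price at Q = 13 is 7, so PS = ½ · [(16 - 4.4) + (16 - 7)] · 13 = 133.9.
Change in producer surplus = 133.9 - 108.9 = 25.

25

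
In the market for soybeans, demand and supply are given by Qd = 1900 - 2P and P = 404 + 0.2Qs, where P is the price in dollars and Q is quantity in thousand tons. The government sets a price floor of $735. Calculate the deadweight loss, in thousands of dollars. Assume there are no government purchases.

Rearranging supply gives Qs = 5P - 2020. Without the control the market clears where 1900 - 2P = 5P - 2020, i.e. P* = 560 and Q* = 780.
The floor of 735 is above the equilibrium price 560, so it binds.
At P = 735: Qd = 1900 - 2·735 = 430 and Qs = 5·735 - 2020 = 1655.
Quantity traded falls to 430. At Q = 430 the demand price is (1900 - 430)/2 = 735 and the supply price is (2020 + 430)/5 = 490.
Deadweight loss = ½ · (735 - 490) · (780 - 430) = ½ · 245 · 350 = 42875.

42875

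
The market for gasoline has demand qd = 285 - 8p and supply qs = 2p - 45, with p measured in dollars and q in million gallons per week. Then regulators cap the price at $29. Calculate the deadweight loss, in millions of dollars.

20

Without the control the market clears where 285 - 8p = 2p - 45, i.e. p* = 33 and q* = 21.
The ceiling of 29 is below the equilibrium price 33, so it binds.
At p = 29: qd = 285 - 8·29 = 53 and qs = 2·29 - 45 = 13.
Quantity traded falls to 13. At q = 13 the demand price is (285 - 13)/8 = 34 and the supply price is (45 + 13)/2 = 29.
Deadweight loss = ½ · (34 - 29) · (21 - 13) = ½ · 5 · 8 = 20.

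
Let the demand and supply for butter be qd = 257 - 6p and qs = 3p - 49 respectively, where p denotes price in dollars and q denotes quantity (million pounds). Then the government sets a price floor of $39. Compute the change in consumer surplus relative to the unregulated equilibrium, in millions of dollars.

-190

Without the control the market clears where 257 - 6p = 3p - 49, i.e. p* = 34 and q* = 53.
Since 39 > 34, the floor is binding.
At p = 39: qd = 257 - 6·39 = 23 and qs = 3·39 - 49 = 68.
Consumer surplus without the control is ½ · (257/6 - 34) · 53 = 2809/12.
With the floor, consumers buy 23 units at 39, so CS = ½ · (257/6 - 39) · 23 = 529/12.
Change in consumer surplus = 529/12 - 2809/12 = -190.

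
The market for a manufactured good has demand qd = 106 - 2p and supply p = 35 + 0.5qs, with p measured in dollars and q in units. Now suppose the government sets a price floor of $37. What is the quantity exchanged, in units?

Rearranging supply gives qs = 2p - 70. Equilibrium: 106 - 2p = 2p - 70, so 176 = 4p and p* = 44, q* = 18.
Since 37 is below p* = 44, the floor does not bind and the free-market outcome prevails.

18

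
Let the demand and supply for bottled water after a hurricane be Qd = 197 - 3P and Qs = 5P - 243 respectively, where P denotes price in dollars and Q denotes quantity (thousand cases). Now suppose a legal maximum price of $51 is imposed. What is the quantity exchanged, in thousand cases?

12

Setting quantity demanded equal to quantity supplied, 197 - 3P = 5P - 243, gives P* = 55 and Q* = 32.
The ceiling of 51 is below the equilibrium price 55, so it binds.
At P = 51: Qd = 197 - 3·51 = 44 and Qs = 5·51 - 243 = 12.
The quantity actually transacted is the short side, supply: 12.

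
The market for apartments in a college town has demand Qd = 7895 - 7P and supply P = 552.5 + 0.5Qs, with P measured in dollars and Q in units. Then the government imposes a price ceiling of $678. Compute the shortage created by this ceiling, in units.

2898

Rearranging supply gives Qs = 2P - 1105. Without the control the market clears where 7895 - 7P = 2P - 1105, i.e. P* = 1000 and Q* = 895.
Because the ceiling (678) lies below the market-clearing price, it is binding.
At P = 678: Qd = 7895 - 7·678 = 3149 and Qs = 2·678 - 1105 = 251.
Shortage = Qd - Qs = 3149 - 251 = 2898.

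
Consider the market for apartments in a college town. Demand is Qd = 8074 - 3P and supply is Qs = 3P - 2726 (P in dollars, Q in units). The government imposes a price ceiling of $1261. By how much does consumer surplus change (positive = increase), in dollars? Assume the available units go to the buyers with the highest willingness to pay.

133941.5

In a free market, 8074 - 3P = 3P - 2726 gives the equilibrium P* = 1800, Q* = 2674.
The ceiling of 1261 is below the equilibrium price 1800, so it binds.
At P = 1261: Qd = 8074 - 3·1261 = 4291 and Qs = 3·1261 - 2726 = 1057.
Consumer surplus without the control is ½ · (8074/3 - 1800) · 2674 = 3575138/3.
With the ceiling, 1057 units are sold at 1261 (assume they go to the highest-value buyers). The demand price at Q = 1057 is 2339, so CS = ½ · [(8074/3 - 1261) + (2339 - 1261)] · 1057 = 7953925/6.
Change in consumer surplus = 7953925/6 - 3575138/3 = 133941.5.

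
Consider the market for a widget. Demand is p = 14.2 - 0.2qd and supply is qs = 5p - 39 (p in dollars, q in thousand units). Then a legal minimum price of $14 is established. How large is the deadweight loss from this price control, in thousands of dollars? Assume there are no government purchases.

Rearranging demand gives qd = 71 - 5p. Without the control the market clears where 71 - 5p = 5p - 39, i.e. p* = 11 and q* = 16.
The floor of 14 is above the equilibrium price 11, so it binds.
At p = 14: qd = 71 - 5·14 = 1 and qs = 5·14 - 39 = 31.
Quantity traded falls to 1. At q = 1 the demand price is (71 - 1)/5 = 14 and the supply price is (39 + 1)/5 = 8.
Deadweight loss = ½ · (14 - 8) · (16 - 1) = ½ · 6 · 15 = 45.

45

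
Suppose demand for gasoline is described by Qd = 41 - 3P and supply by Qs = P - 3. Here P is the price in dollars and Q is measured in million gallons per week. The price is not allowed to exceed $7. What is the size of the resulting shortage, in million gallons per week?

16

Setting quantity demanded equal to quantity supplied, 41 - 3P = P - 3, gives P* = 11 and Q* = 8.
Since 7 < 11, the ceiling is binding.
At P = 7: Qd = 41 - 3·7 = 20 and Qs = 7 - 3 = 4.
Shortage = Qd - Qs = 20 - 4 = 16.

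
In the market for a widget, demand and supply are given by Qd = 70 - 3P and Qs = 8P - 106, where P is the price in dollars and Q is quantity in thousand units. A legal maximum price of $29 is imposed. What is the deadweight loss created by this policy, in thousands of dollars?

Setting quantity demanded equal to quantity supplied, 70 - 3P = 8P - 106, gives P* = 16 and Q* = 22.
The ceiling of 29 is above the equilibrium price 16, so it is not binding; the market clears at P* = 16, Q* = 22.
Since the control does not bind, no trades are prevented and deadweight loss is zero.

0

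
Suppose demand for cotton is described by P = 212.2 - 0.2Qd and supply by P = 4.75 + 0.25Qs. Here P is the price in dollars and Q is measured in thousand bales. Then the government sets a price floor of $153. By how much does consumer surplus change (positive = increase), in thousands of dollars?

-12490.5

Rearranging demand gives Qd = 1061 - 5P; rearranging supply gives Qs = 4P - 19. Setting quantity demanded equal to quantity supplied, 1061 - 5P = 4P - 19, gives P* = 120 and Q* = 461.
The floor of 153 is above the equilibrium price 120, so it binds.
At P = 153: Qd = 1061 - 5·153 = 296 and Qs = 4·153 - 19 = 593.
Consumer surplus without the control is ½ · (212.2 - 120) · 461 = 21252.1.
With the floor, consumers buy 296 units at 153, so CS = ½ · (212.2 - 153) · 296 = 8761.6.
Change in consumer surplus = 8761.6 - 21252.1 = -12490.5.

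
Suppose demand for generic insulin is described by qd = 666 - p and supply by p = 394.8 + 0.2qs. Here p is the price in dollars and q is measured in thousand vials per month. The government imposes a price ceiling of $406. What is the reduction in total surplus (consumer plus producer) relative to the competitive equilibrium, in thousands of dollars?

17340

Rearranging supply gives qs = 5p - 1974. Without the control the market clears where 666 - p = 5p - 1974, i.e. p* = 440 and q* = 226.
Since 406 < 440, the ceiling is binding.
At p = 406: qd = 666 - 406 = 260 and qs = 5·406 - 1974 = 56.
Quantity traded falls to 56. At q = 56 the demand price is 666 - 56 = 610 and the supply price is (1974 + 56)/5 = 406.
Deadweight loss = ½ · (610 - 406) · (226 - 56) = ½ · 204 · 170 = 17340.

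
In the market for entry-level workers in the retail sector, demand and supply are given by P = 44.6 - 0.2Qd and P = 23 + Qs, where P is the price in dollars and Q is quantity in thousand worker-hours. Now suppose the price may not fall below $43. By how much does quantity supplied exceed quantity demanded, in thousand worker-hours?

Rearranging demand gives Qd = 223 - 5P; rearranging supply gives Qs = P - 23. Without the control the market clears where 223 - 5P = P - 23, i.e. P* = 41 and Q* = 18.
Since 43 > 41, the floor is binding.
At P = 43: Qd = 223 - 5·43 = 8 and Qs = 43 - 23 = 20.
Surplus = Qs - Qd = 20 - 8 = 12.

12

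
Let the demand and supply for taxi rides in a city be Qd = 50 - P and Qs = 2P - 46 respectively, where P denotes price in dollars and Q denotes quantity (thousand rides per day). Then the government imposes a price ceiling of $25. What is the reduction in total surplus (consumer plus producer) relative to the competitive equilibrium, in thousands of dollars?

Setting quantity demanded equal to quantity supplied, 50 - P = 2P - 46, gives P* = 32 and Q* = 18.
Since 25 < 32, the ceiling is binding.
At P = 25: Qd = 50 - 25 = 25 and Qs = 2·25 - 46 = 4.
Quantity traded falls to 4. At Q = 4 the demand price is 50 - 4 = 46 and the supply price is (46 + 4)/2 = 25.
Deadweight loss = ½ · (46 - 25) · (18 - 4) = ½ · 21 · 14 = 147.

147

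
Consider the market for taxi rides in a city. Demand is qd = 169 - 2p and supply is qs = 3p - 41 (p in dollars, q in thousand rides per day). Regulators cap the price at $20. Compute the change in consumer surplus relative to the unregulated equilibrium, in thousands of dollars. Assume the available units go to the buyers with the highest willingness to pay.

Without the control the market clears where 169 - 2p = 3p - 41, i.e. p* = 42 and q* = 85.
The ceiling of 20 is below the equilibrium price 42, so it binds.
At p = 20: qd = 169 - 2·20 = 129 and qs = 3·20 - 41 = 19.
Consumer surplus without the control is ½ · (84.5 - 42) · 85 = 1806.25.
With the ceiling, 19 units are sold at 20 (assume they go to the highest-value buyers). The demand price at q = 19 is 75, so CS = ½ · [(84.5 - 20) + (75 - 20)] · 19 = 1135.25.
Change in consumer surplus = 1135.25 - 1806.25 = -671.

-671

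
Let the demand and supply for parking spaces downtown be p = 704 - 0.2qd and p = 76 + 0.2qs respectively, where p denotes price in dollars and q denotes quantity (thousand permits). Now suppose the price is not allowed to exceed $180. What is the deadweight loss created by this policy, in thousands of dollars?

Rearranging demand gives qd = 3520 - 5p; rearranging supply gives qs = 5p - 380. Without the control the market clears where 3520 - 5p = 5p - 380, i.e. p* = 390 and q* = 1570.
The ceiling of 180 is below the equilibrium price 390, so it binds.
At p = 180: qd = 3520 - 5·180 = 2620 and qs = 5·180 - 380 = 520.
Quantity traded falls to 520. At q = 520 the demand price is (3520 - 520)/5 = 600 and the supply price is (380 + 520)/5 = 180.
Deadweight loss = ½ · (600 - 180) · (1570 - 520) = ½ · 420 · 1050 = 220500.

220500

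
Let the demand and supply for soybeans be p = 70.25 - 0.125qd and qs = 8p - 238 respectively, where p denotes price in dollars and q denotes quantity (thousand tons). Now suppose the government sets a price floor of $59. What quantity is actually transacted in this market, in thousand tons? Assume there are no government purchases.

Rearranging demand gives qd = 562 - 8p. Setting quantity demanded equal to quantity supplied, 562 - 8p = 8p - 238, gives p* = 50 and q* = 162.
Because the floor (59) lies above the market-clearing price, it is binding.
At p = 59: qd = 562 - 8·59 = 90 and qs = 8·59 - 238 = 234.
The quantity actually transacted is the short side, demand: 90.

90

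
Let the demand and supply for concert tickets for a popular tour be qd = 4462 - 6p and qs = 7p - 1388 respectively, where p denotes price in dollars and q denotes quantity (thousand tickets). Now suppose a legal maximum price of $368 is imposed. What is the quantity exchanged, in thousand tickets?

In a free market, 4462 - 6p = 7p - 1388 gives the equilibrium p* = 450, q* = 1762.
The ceiling of 368 is below the equilibrium price 450, so it binds.
At p = 368: qd = 4462 - 6·368 = 2254 and qs = 7·368 - 1388 = 1188.
The quantity actually transacted is the short side, supply: 1188.

1188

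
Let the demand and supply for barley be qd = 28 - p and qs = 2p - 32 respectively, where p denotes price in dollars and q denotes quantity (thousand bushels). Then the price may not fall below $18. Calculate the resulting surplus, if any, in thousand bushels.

Without the control the market clears where 28 - p = 2p - 32, i.e. p* = 20 and q* = 8.
Since 18 is below p* = 20, the floor does not bind and the free-market outcome prevails.
Since the control does not bind, there is no surplus.

0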